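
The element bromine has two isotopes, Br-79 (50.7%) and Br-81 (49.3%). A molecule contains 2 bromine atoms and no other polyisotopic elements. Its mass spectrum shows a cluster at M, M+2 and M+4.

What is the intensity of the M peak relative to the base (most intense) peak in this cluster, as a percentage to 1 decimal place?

51.4%

Binomial terms of (0.507 + 0.493)^2: M 0.2570, M+2 0.4999, M+4 0.2430 → M+2 is the base peak.
P(M+2) = C(2,1) × 0.507^1 × 0.493^1 = 2 × 0.5070 × 0.4930 = 0.499902 (base)
P(M) = C(2,0) × 0.507^2 × 0.493^0 = 1 × 0.257049 × 1.0000 = 0.257049
Relative intensity = 0.257049 / 0.499902 × 100 = 51.4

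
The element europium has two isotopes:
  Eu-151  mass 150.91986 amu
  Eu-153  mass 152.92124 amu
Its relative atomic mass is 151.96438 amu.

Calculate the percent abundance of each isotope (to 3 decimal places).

Writing the weighted mean with unknown fraction x of Eu-151:
150.91986·x + 152.92124·(1 − x) = 151.96438
(150.91986 − 152.92124)·x = 151.96438 − 152.92124
x = -0.95686 / -2.00138 = 0.47810 → 47.810% Eu-151, 52.190% Eu-153.

Eu-151: 47.810%, Eu-153: 52.190%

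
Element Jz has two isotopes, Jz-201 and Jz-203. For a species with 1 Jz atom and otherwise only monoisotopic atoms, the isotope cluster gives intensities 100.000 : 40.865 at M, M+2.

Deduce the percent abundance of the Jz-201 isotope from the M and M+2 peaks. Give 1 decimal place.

71.0%

Write p for the Jz-201 fraction. I(M+2)/I(M) = [C(1,1)·p^0·(1−p)] / p^1 = 1·(1−p)/p = 40.865/100.000 = 0.4087
(1−p)/p = 0.4087/1 = 0.4087  ⇒  p = 1/(1 + 0.4087) = 0.7099
Jz-201: 71.0%, Jz-203: 29.0%.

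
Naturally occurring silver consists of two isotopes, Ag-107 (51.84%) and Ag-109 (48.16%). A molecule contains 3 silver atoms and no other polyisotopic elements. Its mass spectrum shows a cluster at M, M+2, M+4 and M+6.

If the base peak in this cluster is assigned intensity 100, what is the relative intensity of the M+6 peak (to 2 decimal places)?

28.77

Term probabilities: M 0.1393, M+2 0.3883, M+4 0.3607, M+6 0.1117. Base peak = M+2.
P(M+2) = C(3,1) × 0.5184^2 × 0.4816^1 = 3 × 0.26873856 × 0.4816 = 0.388273 (base)
P(M+6) = C(3,3) × 0.5184^0 × 0.4816^3 = 1 × 1.0000 × 0.11170161 = 0.111702
Relative intensity = 0.111702 / 0.388273 × 100 = 28.77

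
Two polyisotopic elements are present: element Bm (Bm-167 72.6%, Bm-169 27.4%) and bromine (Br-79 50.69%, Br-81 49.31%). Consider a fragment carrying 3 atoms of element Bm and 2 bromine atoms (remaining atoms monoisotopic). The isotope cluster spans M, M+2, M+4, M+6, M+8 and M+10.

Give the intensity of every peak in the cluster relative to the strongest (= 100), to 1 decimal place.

28.0 : 86.1 : 100.0 : 54.7 : 14.2 : 1.4

Element Bm pattern (n=3): 0.38265718 : 0.43325647 : 0.16351553 : 0.02057082
Bromine pattern (n=2): 0.25694761 : 0.49990478 : 0.24314761
Convolve the two distributions (both contribute in 2-u steps):
  M: 0.38265718×0.25694761 = 0.098323
  M+2: 0.38265718×0.49990478 + 0.43325647×0.25694761 = 0.302616
  M+4: 0.38265718×0.24314761 + 0.43325647×0.49990478 + 0.16351553×0.25694761 = 0.351644
  M+6: 0.43325647×0.24314761 + 0.16351553×0.49990478 + 0.02057082×0.25694761 = 0.192373
  M+8: 0.16351553×0.24314761 + 0.02057082×0.49990478 = 0.050042
  M+10: 0.02057082×0.24314761 = 0.005002
Scale to base peak (0.351644) = 100: 28.0 : 86.1 : 100.0 : 54.7 : 14.2 : 1.4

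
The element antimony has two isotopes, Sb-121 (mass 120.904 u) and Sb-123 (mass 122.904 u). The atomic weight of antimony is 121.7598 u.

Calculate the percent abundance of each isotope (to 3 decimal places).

With x = fraction of Sb-121 (so Sb-123 is 1 − x):
120.904·x + 122.904·(1 − x) = 121.7598
(120.904 − 122.904)·x = 121.7598 − 122.904
x = -1.1442 / -2.000 = 0.57210 → 57.210% Sb-121, 42.790% Sb-123.

Sb-121: 57.210%, Sb-123: 42.790%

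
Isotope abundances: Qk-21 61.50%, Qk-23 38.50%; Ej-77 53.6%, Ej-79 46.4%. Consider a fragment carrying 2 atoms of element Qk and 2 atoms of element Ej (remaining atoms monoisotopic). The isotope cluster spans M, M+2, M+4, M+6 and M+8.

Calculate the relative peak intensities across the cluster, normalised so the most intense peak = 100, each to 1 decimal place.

30.2 : 90.2 : 100.0 : 48.9 : 8.9

Element Qk pattern (n=2): 0.378225 : 0.47355 : 0.148225
Element Ej pattern (n=2): 0.287296 : 0.497408 : 0.215296
Convolve the two distributions (both contribute in 2-u steps):
  M: 0.378225×0.287296 = 0.108663
  M+2: 0.378225×0.497408 + 0.47355×0.287296 = 0.324181
  M+4: 0.378225×0.215296 + 0.47355×0.497408 + 0.148225×0.287296 = 0.359562
  M+6: 0.47355×0.215296 + 0.148225×0.497408 = 0.175682
  M+8: 0.148225×0.215296 = 0.031912
Scale to base peak (0.359562) = 100: 30.2 : 90.2 : 100.0 : 48.9 : 8.9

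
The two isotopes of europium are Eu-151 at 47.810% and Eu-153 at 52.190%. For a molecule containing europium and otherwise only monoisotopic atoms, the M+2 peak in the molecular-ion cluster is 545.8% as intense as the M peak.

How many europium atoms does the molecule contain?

The M+2/M ratio from n Eu atoms is n · q/p = n · 0.52190/0.47810.
n = 5.458 × 0.47810/0.52190 = 5.00 ≈ 5

5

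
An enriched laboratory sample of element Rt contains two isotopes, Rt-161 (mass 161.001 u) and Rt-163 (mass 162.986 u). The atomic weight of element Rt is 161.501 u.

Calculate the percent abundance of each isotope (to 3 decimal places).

With x = fraction of Rt-161 (so Rt-163 is 1 − x):
161.001·x + 162.986·(1 − x) = 161.501
(161.001 − 162.986)·x = 161.501 − 162.986
x = -1.485 / -1.985 = 0.74811 → 74.811% Rt-161, 25.189% Rt-163.

Rt-161: 74.811%, Rt-163: 25.189%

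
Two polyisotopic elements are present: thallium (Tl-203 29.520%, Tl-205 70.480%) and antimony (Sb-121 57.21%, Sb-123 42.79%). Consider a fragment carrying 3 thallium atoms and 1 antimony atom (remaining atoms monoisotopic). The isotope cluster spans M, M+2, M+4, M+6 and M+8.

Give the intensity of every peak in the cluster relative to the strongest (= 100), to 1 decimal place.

Thallium pattern (n=3): 0.02572463 : 0.18425524 : 0.43991564 : 0.35010449
Antimony pattern (n=1): 0.5721 : 0.4279
Convolve the two distributions (both contribute in 2-u steps):
  M: 0.02572463×0.5721 = 0.014717
  M+2: 0.02572463×0.4279 + 0.18425524×0.5721 = 0.116420
  M+4: 0.18425524×0.4279 + 0.43991564×0.5721 = 0.330519
  M+6: 0.43991564×0.4279 + 0.35010449×0.5721 = 0.388535
  M+8: 0.35010449×0.4279 = 0.149810
Scale to base peak (0.388535) = 100: 3.8 : 30.0 : 85.1 : 100.0 : 38.6

3.8 : 30.0 : 85.1 : 100.0 : 38.6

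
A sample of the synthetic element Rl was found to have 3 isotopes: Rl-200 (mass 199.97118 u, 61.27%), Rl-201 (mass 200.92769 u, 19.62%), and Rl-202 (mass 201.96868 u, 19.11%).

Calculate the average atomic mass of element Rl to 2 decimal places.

Average mass = Σ (abundance × isotope mass) = 0.6127 × 199.97118 + 0.1962 × 200.92769 + 0.1911 × 201.96868
= 122.522342 + 39.422013 + 38.596215 = 200.540570 u

200.54 u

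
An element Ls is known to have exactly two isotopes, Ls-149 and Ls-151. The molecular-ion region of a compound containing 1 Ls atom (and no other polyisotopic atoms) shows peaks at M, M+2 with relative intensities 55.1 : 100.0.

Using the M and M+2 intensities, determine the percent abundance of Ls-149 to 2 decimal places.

Let p = fractional abundance of Ls-149. I(M+2)/I(M) = [C(1,1)·p^0·(1−p)] / p^1 = 1·(1−p)/p = 100.0/55.1 = 1.8149
(1−p)/p = 1.8149/1 = 1.8149  ⇒  p = 1/(1 + 1.8149) = 0.3553
Ls-149: 35.53%, Ls-151: 64.47%.

35.53%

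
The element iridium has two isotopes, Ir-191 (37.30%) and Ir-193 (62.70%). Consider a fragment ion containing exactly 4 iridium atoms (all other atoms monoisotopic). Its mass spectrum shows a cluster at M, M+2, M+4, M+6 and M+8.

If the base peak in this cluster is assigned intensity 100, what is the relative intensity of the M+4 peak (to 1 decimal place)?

89.2

(0.3730 + 0.6270)^4 gives M 0.0194, M+2 0.1302, M+4 0.3282, M+6 0.3678, M+8 0.1546; the largest is M+6.
P(M+6) = C(4,3) × 0.3730^1 × 0.6270^3 = 4 × 0.3730 × 0.24649188 = 0.367766 (base)
P(M+4) = C(4,2) × 0.3730^2 × 0.6270^2 = 6 × 0.139129 × 0.393129 = 0.328174
Relative intensity = 0.328174 / 0.367766 × 100 = 89.2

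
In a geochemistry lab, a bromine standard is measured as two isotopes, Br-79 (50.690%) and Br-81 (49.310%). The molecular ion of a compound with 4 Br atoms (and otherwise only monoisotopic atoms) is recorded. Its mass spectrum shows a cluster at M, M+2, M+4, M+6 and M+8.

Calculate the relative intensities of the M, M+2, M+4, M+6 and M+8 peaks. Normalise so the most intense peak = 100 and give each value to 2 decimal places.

17.61 : 68.53 : 100.00 : 64.85 : 15.77

Each Br atom is independently Br-79 (p = 0.50690) or Br-81 (q = 0.49310); the cluster is the binomial expansion (p + q)^4.
P(M) = 0.50690^4 = 0.066022
P(M+2) = 4 × 0.50690^3 × 0.49310^1 = 0.256899
P(M+4) = 6 × 0.50690^2 × 0.49310^2 = 0.374857
P(M+6) = 4 × 0.50690^1 × 0.49310^3 = 0.243101
P(M+8) = 0.49310^4 = 0.059121
The M+4 peak is largest (0.374857); scaling to 100 gives 17.61 : 68.53 : 100.00 : 64.85 : 15.77.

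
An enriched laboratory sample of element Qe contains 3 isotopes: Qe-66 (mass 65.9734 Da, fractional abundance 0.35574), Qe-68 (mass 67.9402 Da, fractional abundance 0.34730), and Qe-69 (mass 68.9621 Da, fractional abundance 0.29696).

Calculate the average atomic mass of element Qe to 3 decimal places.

67.544 Da

Average mass = Σ (abundance × isotope mass) = 0.35574 × 65.9734 + 0.34730 × 67.9402 + 0.29696 × 68.9621
= 23.46938 + 23.59563 + 20.47899 = 67.54400 Da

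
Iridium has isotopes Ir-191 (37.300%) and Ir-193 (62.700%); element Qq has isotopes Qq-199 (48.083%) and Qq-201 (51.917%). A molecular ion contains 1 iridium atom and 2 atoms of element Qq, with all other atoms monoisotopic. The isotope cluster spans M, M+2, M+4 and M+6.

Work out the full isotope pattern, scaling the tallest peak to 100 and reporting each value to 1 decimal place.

Iridium pattern (n=1): 0.3730 : 0.6270
Element Qq pattern (n=2): 0.23119749 : 0.49926502 : 0.26953749
Convolve the two distributions (both contribute in 2-u steps):
  M: 0.3730×0.23119749 = 0.086237
  M+2: 0.3730×0.49926502 + 0.6270×0.23119749 = 0.331187
  M+4: 0.3730×0.26953749 + 0.6270×0.49926502 = 0.413577
  M+6: 0.6270×0.26953749 = 0.169000
Scale to base peak (0.413577) = 100: 20.9 : 80.1 : 100.0 : 40.9

20.9 : 80.1 : 100.0 : 40.9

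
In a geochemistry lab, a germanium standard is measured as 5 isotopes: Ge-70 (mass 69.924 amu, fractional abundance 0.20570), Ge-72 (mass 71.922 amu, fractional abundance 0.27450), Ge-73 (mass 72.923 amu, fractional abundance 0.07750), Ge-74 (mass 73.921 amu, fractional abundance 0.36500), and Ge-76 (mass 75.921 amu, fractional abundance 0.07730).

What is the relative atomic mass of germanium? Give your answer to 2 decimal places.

Average mass = Σ (abundance × isotope mass) = 0.20570 × 69.924 + 0.27450 × 71.922 + 0.07750 × 72.923 + 0.36500 × 73.921 + 0.07730 × 75.921
= 14.3834 + 19.7426 + 5.6515 + 26.9812 + 5.8687 = 72.6274 amu

72.63 amu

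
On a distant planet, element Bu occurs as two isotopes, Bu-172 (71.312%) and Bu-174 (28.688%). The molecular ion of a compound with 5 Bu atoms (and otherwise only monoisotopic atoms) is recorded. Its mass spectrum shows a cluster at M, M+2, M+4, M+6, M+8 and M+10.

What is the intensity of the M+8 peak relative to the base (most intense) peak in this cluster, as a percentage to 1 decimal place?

6.5%

Binomial terms of (0.71312 + 0.28688)^5: M 0.1844, M+2 0.3710, M+4 0.2985, M+6 0.1201, M+8 0.0242, M+10 0.0019 → M+2 is the base peak.
P(M+2) = C(5,1) × 0.71312^4 × 0.28688^1 = 5 × 0.25861307 × 0.28688 = 0.370955 (base)
P(M+8) = C(5,4) × 0.71312^1 × 0.28688^4 = 5 × 0.71312 × 0.00677331 = 0.024151
Relative intensity = 0.024151 / 0.370955 × 100 = 6.5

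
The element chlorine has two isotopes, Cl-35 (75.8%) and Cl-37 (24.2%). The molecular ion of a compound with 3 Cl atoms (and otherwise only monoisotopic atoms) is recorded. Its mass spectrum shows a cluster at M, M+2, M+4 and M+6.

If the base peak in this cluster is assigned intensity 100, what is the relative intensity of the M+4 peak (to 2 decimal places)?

Term probabilities: M 0.4355, M+2 0.4171, M+4 0.1332, M+6 0.0142. Base peak = M.
P(M) = C(3,0) × 0.758^3 × 0.242^0 = 1 × 0.43551951 × 1.0000 = 0.435520 (base)
P(M+4) = C(3,2) × 0.758^1 × 0.242^2 = 3 × 0.7580 × 0.058564 = 0.133175
Relative intensity = 0.133175 / 0.435520 × 100 = 30.58

30.58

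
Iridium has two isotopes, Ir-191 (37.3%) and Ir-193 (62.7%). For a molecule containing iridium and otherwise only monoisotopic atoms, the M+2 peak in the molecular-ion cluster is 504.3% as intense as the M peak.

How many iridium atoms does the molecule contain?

3

With n Ir atoms, P(M+2)/P(M) = C(n,1)·p^(n−1)q / p^n = n·q/p = n · 0.627/0.373.
n = 5.043 × 0.373/0.627 = 3.00 ≈ 3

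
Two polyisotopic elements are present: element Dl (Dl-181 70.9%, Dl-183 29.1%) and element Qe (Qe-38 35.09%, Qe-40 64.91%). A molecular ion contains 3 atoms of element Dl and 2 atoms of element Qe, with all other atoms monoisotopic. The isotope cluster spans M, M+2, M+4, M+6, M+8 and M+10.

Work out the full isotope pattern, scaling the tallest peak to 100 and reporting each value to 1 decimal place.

Element Dl pattern (n=3): 0.35640083 : 0.43884051 : 0.18011649 : 0.02464217
Element Qe pattern (n=2): 0.12313081 : 0.45553838 : 0.42133081
Convolve the two distributions (both contribute in 2-u steps):
  M: 0.35640083×0.12313081 = 0.043884
  M+2: 0.35640083×0.45553838 + 0.43884051×0.12313081 = 0.216389
  M+4: 0.35640083×0.42133081 + 0.43884051×0.45553838 + 0.18011649×0.12313081 = 0.372249
  M+6: 0.43884051×0.42133081 + 0.18011649×0.45553838 + 0.02464217×0.12313081 = 0.269981
  M+8: 0.18011649×0.42133081 + 0.02464217×0.45553838 = 0.087114
  M+10: 0.02464217×0.42133081 = 0.010383
Scale to base peak (0.372249) = 100: 11.8 : 58.1 : 100.0 : 72.5 : 23.4 : 2.8

11.8 : 58.1 : 100.0 : 72.5 : 23.4 : 2.8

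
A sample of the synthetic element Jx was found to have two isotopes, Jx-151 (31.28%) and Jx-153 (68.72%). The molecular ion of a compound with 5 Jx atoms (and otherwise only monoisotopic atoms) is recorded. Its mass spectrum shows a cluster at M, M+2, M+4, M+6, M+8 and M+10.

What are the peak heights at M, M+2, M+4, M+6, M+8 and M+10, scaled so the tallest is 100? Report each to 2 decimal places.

0.86 : 9.43 : 41.44 : 91.04 : 100.00 : 43.94

Expanding (0.3128 + 0.6872)^5:
P(M) = 0.3128^5 = 0.002995
P(M+2) = 5 × 0.3128^4 × 0.6872^1 = 0.032894
P(M+4) = 10 × 0.3128^3 × 0.6872^2 = 0.144533
P(M+6) = 10 × 0.3128^2 × 0.6872^3 = 0.317529
P(M+8) = 5 × 0.3128^1 × 0.6872^4 = 0.348794
P(M+10) = 0.6872^5 = 0.153255
The M+8 peak is largest (0.348794); scaling to 100 gives 0.86 : 9.43 : 41.44 : 91.04 : 100.00 : 43.94.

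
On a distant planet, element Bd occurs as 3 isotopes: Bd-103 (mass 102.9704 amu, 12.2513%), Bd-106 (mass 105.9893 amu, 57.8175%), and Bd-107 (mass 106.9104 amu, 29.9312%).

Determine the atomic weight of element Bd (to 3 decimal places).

105.895 amu

Ar = Σ fᵢ·mᵢ = 0.122513 × 102.9704 + 0.578175 × 105.9893 + 0.299312 × 106.9104
= 12.61521 + 61.28036 + 31.99957 = 105.89514 amu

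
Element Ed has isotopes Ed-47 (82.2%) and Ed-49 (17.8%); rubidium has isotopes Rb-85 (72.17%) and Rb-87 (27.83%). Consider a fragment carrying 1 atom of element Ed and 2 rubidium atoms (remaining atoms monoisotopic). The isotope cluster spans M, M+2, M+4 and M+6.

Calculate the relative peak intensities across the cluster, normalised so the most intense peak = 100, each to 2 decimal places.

Element Ed pattern (n=1): 0.8220 : 0.1780
Rubidium pattern (n=2): 0.52085089 : 0.40169822 : 0.07745089
Convolve the two distributions (both contribute in 2-u steps):
  M: 0.8220×0.52085089 = 0.428139
  M+2: 0.8220×0.40169822 + 0.1780×0.52085089 = 0.422907
  M+4: 0.8220×0.07745089 + 0.1780×0.40169822 = 0.135167
  M+6: 0.1780×0.07745089 = 0.013786
Scale to base peak (0.428139) = 100: 100.00 : 98.78 : 31.57 : 3.22

100.00 : 98.78 : 31.57 : 3.22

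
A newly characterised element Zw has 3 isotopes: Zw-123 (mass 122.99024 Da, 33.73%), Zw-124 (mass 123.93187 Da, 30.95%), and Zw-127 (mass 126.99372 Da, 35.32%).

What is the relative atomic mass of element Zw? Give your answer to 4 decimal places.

124.6957 Da

Average mass = Σ (abundance × isotope mass) = 0.3373 × 122.99024 + 0.3095 × 123.93187 + 0.3532 × 126.99372
= 41.484608 + 38.356914 + 44.854182 = 124.695704 Da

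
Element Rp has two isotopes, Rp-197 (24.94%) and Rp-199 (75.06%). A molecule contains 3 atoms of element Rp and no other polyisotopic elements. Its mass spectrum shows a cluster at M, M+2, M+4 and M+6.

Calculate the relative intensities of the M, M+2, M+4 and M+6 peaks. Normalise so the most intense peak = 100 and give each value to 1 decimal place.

Expanding (0.2494 + 0.7506)^3:
P(M) = 0.2494^3 = 0.015513
P(M+2) = 3 × 0.2494^2 × 0.7506^1 = 0.140063
P(M+4) = 3 × 0.2494^1 × 0.7506^2 = 0.421536
P(M+6) = 0.7506^3 = 0.422888
The M+6 peak is largest (0.422888); scaling to 100 gives 3.7 : 33.1 : 99.7 : 100.0.

3.7 : 33.1 : 99.7 : 100.0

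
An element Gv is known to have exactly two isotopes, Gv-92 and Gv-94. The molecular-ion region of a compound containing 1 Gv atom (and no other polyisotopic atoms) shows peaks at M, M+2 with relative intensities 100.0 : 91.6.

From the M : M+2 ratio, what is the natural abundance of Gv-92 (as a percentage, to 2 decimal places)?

52.19%

Let p = fractional abundance of Gv-92. I(M+2)/I(M) = [C(1,1)·p^0·(1−p)] / p^1 = 1·(1−p)/p = 91.6/100.0 = 0.9160
(1−p)/p = 0.9160/1 = 0.9160  ⇒  p = 1/(1 + 0.9160) = 0.5219
Gv-92: 52.19%, Gv-94: 47.81%.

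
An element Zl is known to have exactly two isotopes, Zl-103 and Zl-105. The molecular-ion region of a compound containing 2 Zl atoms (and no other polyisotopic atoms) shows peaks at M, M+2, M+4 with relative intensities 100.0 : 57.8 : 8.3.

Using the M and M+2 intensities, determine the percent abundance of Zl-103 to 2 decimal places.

Write p for the Zl-103 fraction. I(M+2)/I(M) = [C(2,1)·p^1·(1−p)] / p^2 = 2·(1−p)/p = 57.8/100.0 = 0.5780
(1−p)/p = 0.5780/2 = 0.2890  ⇒  p = 1/(1 + 0.2890) = 0.7758
Zl-103: 77.58%, Zl-105: 22.42%.

77.58%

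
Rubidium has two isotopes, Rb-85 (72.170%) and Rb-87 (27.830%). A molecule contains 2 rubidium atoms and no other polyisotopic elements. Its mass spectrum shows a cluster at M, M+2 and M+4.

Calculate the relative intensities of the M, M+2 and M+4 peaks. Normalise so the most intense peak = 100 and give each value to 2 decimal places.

100.00 : 77.12 : 14.87

Each Rb atom is independently Rb-85 (p = 0.72170) or Rb-87 (q = 0.27830); the cluster is the binomial expansion (p + q)^2.
P(M) = 0.72170^2 = 0.520851
P(M+2) = 2 × 0.72170^1 × 0.27830^1 = 0.401698
P(M+4) = 0.27830^2 = 0.077451
The M peak is largest (0.520851); scaling to 100 gives 100.00 : 77.12 : 14.87.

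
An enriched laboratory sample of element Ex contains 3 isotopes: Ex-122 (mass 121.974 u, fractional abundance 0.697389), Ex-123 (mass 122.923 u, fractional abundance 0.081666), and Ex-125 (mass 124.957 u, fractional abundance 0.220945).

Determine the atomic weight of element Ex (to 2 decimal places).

The abundance-weighted mean is 0.697389 × 121.974 + 0.081666 × 122.923 + 0.220945 × 124.957
= 85.0633 + 10.0386 + 27.6086 = 122.7105 u

122.71 u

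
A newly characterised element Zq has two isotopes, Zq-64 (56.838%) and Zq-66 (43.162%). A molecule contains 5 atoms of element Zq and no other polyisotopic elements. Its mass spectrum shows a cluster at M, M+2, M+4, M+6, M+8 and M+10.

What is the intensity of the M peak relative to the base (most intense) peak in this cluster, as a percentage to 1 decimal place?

Binomial terms of (0.56838 + 0.43162)^5: M 0.0593, M+2 0.2252, M+4 0.3421, M+6 0.2598, M+8 0.0986, M+10 0.0150 → M+4 is the base peak.
P(M+4) = C(5,2) × 0.56838^3 × 0.43162^2 = 10 × 0.18361847 × 0.18629582 = 0.342074 (base)
P(M) = C(5,0) × 0.56838^5 × 0.43162^0 = 1 × 0.05931902 × 1.0000 = 0.059319
Relative intensity = 0.059319 / 0.342074 × 100 = 17.3

17.3%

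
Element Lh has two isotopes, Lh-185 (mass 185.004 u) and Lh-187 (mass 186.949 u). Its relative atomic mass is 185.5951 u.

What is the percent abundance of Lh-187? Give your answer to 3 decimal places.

30.391%

Let x be the fractional abundance of Lh-185; then Lh-187 has abundance 1 − x.
185.004·x + 186.949·(1 − x) = 185.5951
(185.004 − 186.949)·x = 185.5951 − 186.949
x = -1.3539 / -1.945 = 0.69609 → 69.609% Lh-185, 30.391% Lh-187.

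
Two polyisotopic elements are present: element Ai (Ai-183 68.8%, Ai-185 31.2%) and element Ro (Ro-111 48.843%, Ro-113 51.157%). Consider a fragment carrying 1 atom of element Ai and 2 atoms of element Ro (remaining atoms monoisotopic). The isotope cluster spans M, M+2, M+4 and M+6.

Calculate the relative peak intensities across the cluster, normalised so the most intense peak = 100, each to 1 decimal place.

39.2 : 100.0 : 80.3 : 19.5

Element Ai pattern (n=1): 0.6880 : 0.3120
Element Ro pattern (n=2): 0.23856386 : 0.49973227 : 0.26170386
Convolve the two distributions (both contribute in 2-u steps):
  M: 0.6880×0.23856386 = 0.164132
  M+2: 0.6880×0.49973227 + 0.3120×0.23856386 = 0.418248
  M+4: 0.6880×0.26170386 + 0.3120×0.49973227 = 0.335969
  M+6: 0.3120×0.26170386 = 0.081652
Scale to base peak (0.418248) = 100: 39.2 : 100.0 : 80.3 : 19.5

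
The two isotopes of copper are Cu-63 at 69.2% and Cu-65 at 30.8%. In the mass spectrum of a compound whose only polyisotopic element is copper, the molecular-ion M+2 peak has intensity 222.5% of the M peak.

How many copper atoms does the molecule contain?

The M+2/M ratio from n Cu atoms is n · q/p = n · 0.308/0.692.
n = 2.225 × 0.692/0.308 = 5.00 ≈ 5

5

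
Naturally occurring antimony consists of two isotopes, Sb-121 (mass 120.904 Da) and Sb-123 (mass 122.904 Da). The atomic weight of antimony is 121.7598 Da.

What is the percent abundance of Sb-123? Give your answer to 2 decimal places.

Writing the weighted mean with unknown fraction x of Sb-121:
120.904·x + 122.904·(1 − x) = 121.7598
(120.904 − 122.904)·x = 121.7598 − 122.904
x = -1.1442 / -2.000 = 0.57210 → 57.21% Sb-121, 42.79% Sb-123.

42.79%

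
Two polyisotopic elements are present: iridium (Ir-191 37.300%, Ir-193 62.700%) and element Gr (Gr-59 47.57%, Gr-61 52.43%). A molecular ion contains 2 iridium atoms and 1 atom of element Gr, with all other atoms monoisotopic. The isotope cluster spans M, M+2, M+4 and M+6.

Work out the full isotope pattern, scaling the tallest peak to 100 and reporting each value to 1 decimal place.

Iridium pattern (n=2): 0.139129 : 0.467742 : 0.393129
Element Gr pattern (n=1): 0.4757 : 0.5243
Convolve the two distributions (both contribute in 2-u steps):
  M: 0.139129×0.4757 = 0.066184
  M+2: 0.139129×0.5243 + 0.467742×0.4757 = 0.295450
  M+4: 0.467742×0.5243 + 0.393129×0.4757 = 0.432249
  M+6: 0.393129×0.5243 = 0.206118
Scale to base peak (0.432249) = 100: 15.3 : 68.4 : 100.0 : 47.7

15.3 : 68.4 : 100.0 : 47.7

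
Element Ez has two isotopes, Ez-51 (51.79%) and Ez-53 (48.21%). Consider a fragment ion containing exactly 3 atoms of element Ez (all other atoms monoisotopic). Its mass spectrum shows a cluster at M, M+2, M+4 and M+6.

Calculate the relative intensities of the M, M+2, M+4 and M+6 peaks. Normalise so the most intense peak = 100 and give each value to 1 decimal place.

Expanding (0.5179 + 0.4821)^3:
P(M) = 0.5179^3 = 0.138911
P(M+2) = 3 × 0.5179^2 × 0.4821^1 = 0.387927
P(M+4) = 3 × 0.5179^1 × 0.4821^2 = 0.361112
P(M+6) = 0.4821^3 = 0.112050
The M+2 peak is largest (0.387927); scaling to 100 gives 35.8 : 100.0 : 93.1 : 28.9.

35.8 : 100.0 : 93.1 : 28.9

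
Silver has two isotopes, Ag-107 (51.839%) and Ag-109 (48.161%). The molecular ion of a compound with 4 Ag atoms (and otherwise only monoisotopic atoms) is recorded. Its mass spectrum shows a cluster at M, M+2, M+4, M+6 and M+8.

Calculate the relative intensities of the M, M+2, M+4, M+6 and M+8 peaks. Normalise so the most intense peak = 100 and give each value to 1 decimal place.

19.3 : 71.8 : 100.0 : 61.9 : 14.4

The 4 Ag atoms are independent, so intensities follow the terms of (0.51839 + 0.48161)^4.
P(M) = 0.51839^4 = 0.072215
P(M+2) = 4 × 0.51839^3 × 0.48161^1 = 0.268365
P(M+4) = 6 × 0.51839^2 × 0.48161^2 = 0.373986
P(M+6) = 4 × 0.51839^1 × 0.48161^3 = 0.231634
P(M+8) = 0.48161^4 = 0.053800
The M+4 peak is largest (0.373986); scaling to 100 gives 19.3 : 71.8 : 100.0 : 61.9 : 14.4.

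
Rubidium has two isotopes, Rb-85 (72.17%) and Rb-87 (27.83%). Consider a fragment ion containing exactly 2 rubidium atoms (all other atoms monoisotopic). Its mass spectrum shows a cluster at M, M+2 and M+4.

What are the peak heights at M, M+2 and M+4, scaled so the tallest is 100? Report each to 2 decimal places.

The 2 Rb atoms are independent, so intensities follow the terms of (0.7217 + 0.2783)^2.
P(M) = 0.7217^2 = 0.520851
P(M+2) = 2 × 0.7217^1 × 0.2783^1 = 0.401698
P(M+4) = 0.2783^2 = 0.077451
The M peak is largest (0.520851); scaling to 100 gives 100.00 : 77.12 : 14.87.

100.00 : 77.12 : 14.87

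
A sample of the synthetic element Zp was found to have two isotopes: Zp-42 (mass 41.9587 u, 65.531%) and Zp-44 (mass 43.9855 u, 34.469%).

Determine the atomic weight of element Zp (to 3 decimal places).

42.657 u

The abundance-weighted mean is 0.65531 × 41.9587 + 0.34469 × 43.9855
= 27.49596 + 15.16136 = 42.65732 u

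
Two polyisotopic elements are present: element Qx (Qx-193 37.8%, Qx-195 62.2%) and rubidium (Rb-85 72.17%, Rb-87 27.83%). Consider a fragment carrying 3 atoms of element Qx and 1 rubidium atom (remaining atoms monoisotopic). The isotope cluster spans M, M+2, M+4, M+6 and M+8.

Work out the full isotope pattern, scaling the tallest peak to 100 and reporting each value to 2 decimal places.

9.97 : 53.08 : 100.00 : 75.68 : 17.14

Element Qx pattern (n=3): 0.05401015 : 0.26662154 : 0.43872646 : 0.24064185
Rubidium pattern (n=1): 0.7217 : 0.2783
Convolve the two distributions (both contribute in 2-u steps):
  M: 0.05401015×0.7217 = 0.038979
  M+2: 0.05401015×0.2783 + 0.26662154×0.7217 = 0.207452
  M+4: 0.26662154×0.2783 + 0.43872646×0.7217 = 0.390830
  M+6: 0.43872646×0.2783 + 0.24064185×0.7217 = 0.295769
  M+8: 0.24064185×0.2783 = 0.066971
Scale to base peak (0.390830) = 100: 9.97 : 53.08 : 100.00 : 75.68 : 17.14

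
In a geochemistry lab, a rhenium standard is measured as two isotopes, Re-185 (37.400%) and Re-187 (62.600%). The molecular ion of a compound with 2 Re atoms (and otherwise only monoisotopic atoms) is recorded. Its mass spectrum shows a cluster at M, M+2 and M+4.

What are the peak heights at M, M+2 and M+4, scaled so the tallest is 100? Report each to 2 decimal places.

29.87 : 100.00 : 83.69

The 2 Re atoms are independent, so intensities follow the terms of (0.37400 + 0.62600)^2.
P(M) = 0.37400^2 = 0.139876
P(M+2) = 2 × 0.37400^1 × 0.62600^1 = 0.468248
P(M+4) = 0.62600^2 = 0.391876
The M+2 peak is largest (0.468248); scaling to 100 gives 29.87 : 100.00 : 83.69.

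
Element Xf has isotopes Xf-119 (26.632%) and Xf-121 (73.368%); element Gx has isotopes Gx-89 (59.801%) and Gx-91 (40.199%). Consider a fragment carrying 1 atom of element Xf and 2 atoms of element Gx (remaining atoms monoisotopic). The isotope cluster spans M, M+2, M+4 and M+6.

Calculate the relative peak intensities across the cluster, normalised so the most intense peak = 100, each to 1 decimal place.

Element Xf pattern (n=1): 0.26632 : 0.73368
Element Gx pattern (n=2): 0.35761596 : 0.48078808 : 0.16159596
Convolve the two distributions (both contribute in 2-u steps):
  M: 0.26632×0.35761596 = 0.095240
  M+2: 0.26632×0.48078808 + 0.73368×0.35761596 = 0.390419
  M+4: 0.26632×0.16159596 + 0.73368×0.48078808 = 0.395781
  M+6: 0.73368×0.16159596 = 0.118560
Scale to base peak (0.395781) = 100: 24.1 : 98.6 : 100.0 : 30.0

24.1 : 98.6 : 100.0 : 30.0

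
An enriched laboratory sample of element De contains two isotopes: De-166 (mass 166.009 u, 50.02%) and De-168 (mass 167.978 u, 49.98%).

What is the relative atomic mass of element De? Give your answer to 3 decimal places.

166.993 u

Average mass = Σ (abundance × isotope mass) = 0.5002 × 166.009 + 0.4998 × 167.978
= 83.0377 + 83.9554 = 166.9931 u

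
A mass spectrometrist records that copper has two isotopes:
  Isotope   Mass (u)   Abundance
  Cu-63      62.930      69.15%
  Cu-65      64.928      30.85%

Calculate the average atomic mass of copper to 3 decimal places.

63.546 u

The abundance-weighted mean is 0.6915 × 62.930 + 0.3085 × 64.928
= 43.5161 + 20.0303 = 63.5464 u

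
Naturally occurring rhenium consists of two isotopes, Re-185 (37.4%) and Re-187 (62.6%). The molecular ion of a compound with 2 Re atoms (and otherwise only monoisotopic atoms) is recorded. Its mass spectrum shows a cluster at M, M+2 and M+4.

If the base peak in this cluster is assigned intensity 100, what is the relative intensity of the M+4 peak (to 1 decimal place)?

83.7

Binomial terms of (0.374 + 0.626)^2: M 0.1399, M+2 0.4682, M+4 0.3919 → M+2 is the base peak.
P(M+2) = C(2,1) × 0.374^1 × 0.626^1 = 2 × 0.3740 × 0.6260 = 0.468248 (base)
P(M+4) = C(2,2) × 0.374^0 × 0.626^2 = 1 × 1.0000 × 0.391876 = 0.391876
Relative intensity = 0.391876 / 0.468248 × 100 = 83.7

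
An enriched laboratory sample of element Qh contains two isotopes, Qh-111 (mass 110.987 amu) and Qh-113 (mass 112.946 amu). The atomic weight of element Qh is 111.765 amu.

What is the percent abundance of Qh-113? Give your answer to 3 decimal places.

39.714%

With x = fraction of Qh-111 (so Qh-113 is 1 − x):
110.987·x + 112.946·(1 − x) = 111.765
(110.987 − 112.946)·x = 111.765 − 112.946
x = -1.181 / -1.959 = 0.60286 → 60.286% Qh-111, 39.714% Qh-113.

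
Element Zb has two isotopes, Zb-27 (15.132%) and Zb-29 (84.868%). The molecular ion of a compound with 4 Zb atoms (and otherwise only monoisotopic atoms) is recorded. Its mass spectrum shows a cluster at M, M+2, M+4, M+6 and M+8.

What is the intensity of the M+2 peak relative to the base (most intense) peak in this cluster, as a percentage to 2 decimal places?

2.27%

(0.15132 + 0.84868)^4 gives M 0.0005, M+2 0.0118, M+4 0.0990, M+6 0.3700, M+8 0.5188; the largest is M+8.
P(M+8) = C(4,4) × 0.15132^0 × 0.84868^4 = 1 × 1.0000 × 0.51877122 = 0.518771 (base)
P(M+2) = C(4,1) × 0.15132^3 × 0.84868^1 = 4 × 0.00346489 × 0.84868 = 0.011762
Relative intensity = 0.011762 / 0.518771 × 100 = 2.27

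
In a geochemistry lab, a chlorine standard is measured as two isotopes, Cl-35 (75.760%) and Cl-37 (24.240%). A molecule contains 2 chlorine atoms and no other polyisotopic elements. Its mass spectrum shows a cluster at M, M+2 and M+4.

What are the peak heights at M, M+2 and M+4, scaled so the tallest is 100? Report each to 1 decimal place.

100.0 : 64.0 : 10.2

Each Cl atom is independently Cl-35 (p = 0.75760) or Cl-37 (q = 0.24240); the cluster is the binomial expansion (p + q)^2.
P(M) = 0.75760^2 = 0.573958
P(M+2) = 2 × 0.75760^1 × 0.24240^1 = 0.367284
P(M+4) = 0.24240^2 = 0.058758
The M peak is largest (0.573958); scaling to 100 gives 100.0 : 64.0 : 10.2.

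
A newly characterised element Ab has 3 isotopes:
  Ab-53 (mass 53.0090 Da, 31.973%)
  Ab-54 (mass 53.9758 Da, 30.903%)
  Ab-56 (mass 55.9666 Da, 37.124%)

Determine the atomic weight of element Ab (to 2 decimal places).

The abundance-weighted mean is 0.31973 × 53.0090 + 0.30903 × 53.9758 + 0.37124 × 55.9666
= 16.94857 + 16.68014 + 20.77704 = 54.40575 Da

54.41 Da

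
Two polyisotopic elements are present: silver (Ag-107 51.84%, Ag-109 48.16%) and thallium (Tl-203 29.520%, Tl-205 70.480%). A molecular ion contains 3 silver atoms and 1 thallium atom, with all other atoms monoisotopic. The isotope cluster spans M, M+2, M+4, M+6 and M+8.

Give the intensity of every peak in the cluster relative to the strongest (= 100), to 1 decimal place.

10.8 : 56.0 : 100.0 : 75.6 : 20.7

Silver pattern (n=3): 0.13931407 : 0.38827347 : 0.36071085 : 0.11170161
Thallium pattern (n=1): 0.2952 : 0.7048
Convolve the two distributions (both contribute in 2-u steps):
  M: 0.13931407×0.2952 = 0.041126
  M+2: 0.13931407×0.7048 + 0.38827347×0.2952 = 0.212807
  M+4: 0.38827347×0.7048 + 0.36071085×0.2952 = 0.380137
  M+6: 0.36071085×0.7048 + 0.11170161×0.2952 = 0.287203
  M+8: 0.11170161×0.7048 = 0.078727
Scale to base peak (0.380137) = 100: 10.8 : 56.0 : 100.0 : 75.6 : 20.7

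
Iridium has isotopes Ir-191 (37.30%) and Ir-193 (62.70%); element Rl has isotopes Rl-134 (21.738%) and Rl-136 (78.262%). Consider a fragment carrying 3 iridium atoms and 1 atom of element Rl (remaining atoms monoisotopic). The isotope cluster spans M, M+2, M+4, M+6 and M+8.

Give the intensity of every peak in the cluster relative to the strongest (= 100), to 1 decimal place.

2.8 : 24.5 : 75.5 : 100.0 : 48.5

Iridium pattern (n=3): 0.05189512 : 0.26170165 : 0.43991135 : 0.24649188
Element Rl pattern (n=1): 0.21738 : 0.78262
Convolve the two distributions (both contribute in 2-u steps):
  M: 0.05189512×0.21738 = 0.011281
  M+2: 0.05189512×0.78262 + 0.26170165×0.21738 = 0.097503
  M+4: 0.26170165×0.78262 + 0.43991135×0.21738 = 0.300441
  M+6: 0.43991135×0.78262 + 0.24649188×0.21738 = 0.397866
  M+8: 0.24649188×0.78262 = 0.192909
Scale to base peak (0.397866) = 100: 2.8 : 24.5 : 75.5 : 100.0 : 48.5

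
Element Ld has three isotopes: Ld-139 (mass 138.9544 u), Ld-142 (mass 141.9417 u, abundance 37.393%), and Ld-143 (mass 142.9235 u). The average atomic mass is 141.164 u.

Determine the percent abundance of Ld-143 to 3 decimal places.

27.527%

The remaining 62.607% is split between Ld-139 (fraction x) and Ld-143 (fraction 0.62607 − x).
Substituting: 138.9544x + 142.9235(0.62607 − x) = 88.087740119
(138.9544 − 142.9235)x = -1.392375526  ⇒  x = 0.35080, y = 0.27527
Ld-139: 35.080%, Ld-143: 27.527%.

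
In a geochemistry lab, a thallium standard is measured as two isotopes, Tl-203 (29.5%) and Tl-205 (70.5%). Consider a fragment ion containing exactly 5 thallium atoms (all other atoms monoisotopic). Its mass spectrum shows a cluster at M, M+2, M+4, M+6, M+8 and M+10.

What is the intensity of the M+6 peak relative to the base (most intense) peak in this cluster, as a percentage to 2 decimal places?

83.69%

Term probabilities: M 0.0022, M+2 0.0267, M+4 0.1276, M+6 0.3049, M+8 0.3644, M+10 0.1742. Base peak = M+8.
P(M+8) = C(5,4) × 0.295^1 × 0.705^4 = 5 × 0.2950 × 0.24703385 = 0.364375 (base)
P(M+6) = C(5,3) × 0.295^2 × 0.705^3 = 10 × 0.087025 × 0.35040263 = 0.304938
Relative intensity = 0.304938 / 0.364375 × 100 = 83.69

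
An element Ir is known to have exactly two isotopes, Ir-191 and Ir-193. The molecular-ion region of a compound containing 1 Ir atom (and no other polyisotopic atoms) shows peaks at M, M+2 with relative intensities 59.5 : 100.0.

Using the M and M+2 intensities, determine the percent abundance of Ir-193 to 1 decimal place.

Write p for the Ir-191 fraction. I(M+2)/I(M) = [C(1,1)·p^0·(1−p)] / p^1 = 1·(1−p)/p = 100.0/59.5 = 1.6807
(1−p)/p = 1.6807/1 = 1.6807  ⇒  p = 1/(1 + 1.6807) = 0.3730
Ir-191: 37.3%, Ir-193: 62.7%.

62.7%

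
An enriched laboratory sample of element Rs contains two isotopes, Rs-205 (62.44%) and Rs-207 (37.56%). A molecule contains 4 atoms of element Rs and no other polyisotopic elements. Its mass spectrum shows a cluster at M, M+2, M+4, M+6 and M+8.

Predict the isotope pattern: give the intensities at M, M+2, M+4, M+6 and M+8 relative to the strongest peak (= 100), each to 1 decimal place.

The 4 Rs atoms are independent, so intensities follow the terms of (0.6244 + 0.3756)^4.
P(M) = 0.6244^4 = 0.152003
P(M+2) = 4 × 0.6244^3 × 0.3756^1 = 0.365742
P(M+4) = 6 × 0.6244^2 × 0.3756^2 = 0.330011
P(M+6) = 4 × 0.6244^1 × 0.3756^3 = 0.132343
P(M+8) = 0.3756^4 = 0.019902
The M+2 peak is largest (0.365742); scaling to 100 gives 41.6 : 100.0 : 90.2 : 36.2 : 5.4.

41.6 : 100.0 : 90.2 : 36.2 : 5.4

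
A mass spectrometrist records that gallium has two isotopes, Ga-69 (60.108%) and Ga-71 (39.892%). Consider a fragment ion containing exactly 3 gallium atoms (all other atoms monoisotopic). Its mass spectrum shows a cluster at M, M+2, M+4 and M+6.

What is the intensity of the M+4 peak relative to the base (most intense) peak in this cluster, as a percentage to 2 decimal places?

Binomial terms of (0.60108 + 0.39892)^3: M 0.2172, M+2 0.4324, M+4 0.2870, M+6 0.0635 → M+2 is the base peak.
P(M+2) = C(3,1) × 0.60108^2 × 0.39892^1 = 3 × 0.36129717 × 0.39892 = 0.432386 (base)
P(M+4) = C(3,2) × 0.60108^1 × 0.39892^2 = 3 × 0.60108 × 0.15913717 = 0.286963
Relative intensity = 0.286963 / 0.432386 × 100 = 66.37

66.37%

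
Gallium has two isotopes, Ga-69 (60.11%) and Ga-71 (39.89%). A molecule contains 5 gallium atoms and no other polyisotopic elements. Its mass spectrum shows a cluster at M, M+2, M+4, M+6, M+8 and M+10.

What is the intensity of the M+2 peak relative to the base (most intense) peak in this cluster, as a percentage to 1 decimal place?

Binomial terms of (0.6011 + 0.3989)^5: M 0.0785, M+2 0.2604, M+4 0.3456, M+6 0.2293, M+8 0.0761, M+10 0.0101 → M+4 is the base peak.
P(M+4) = C(5,2) × 0.6011^3 × 0.3989^2 = 10 × 0.21719018 × 0.15912121 = 0.345596 (base)
P(M+2) = C(5,1) × 0.6011^4 × 0.3989^1 = 5 × 0.13055302 × 0.3989 = 0.260388
Relative intensity = 0.260388 / 0.345596 × 100 = 75.3

75.3%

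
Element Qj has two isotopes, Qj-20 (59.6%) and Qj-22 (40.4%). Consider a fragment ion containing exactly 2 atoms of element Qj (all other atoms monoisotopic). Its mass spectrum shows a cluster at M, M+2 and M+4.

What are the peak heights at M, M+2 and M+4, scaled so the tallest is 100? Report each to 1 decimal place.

73.8 : 100.0 : 33.9

Each Qj atom is independently Qj-20 (p = 0.596) or Qj-22 (q = 0.404); the cluster is the binomial expansion (p + q)^2.
P(M) = 0.596^2 = 0.355216
P(M+2) = 2 × 0.596^1 × 0.404^1 = 0.481568
P(M+4) = 0.404^2 = 0.163216
The M+2 peak is largest (0.481568); scaling to 100 gives 73.8 : 100.0 : 33.9.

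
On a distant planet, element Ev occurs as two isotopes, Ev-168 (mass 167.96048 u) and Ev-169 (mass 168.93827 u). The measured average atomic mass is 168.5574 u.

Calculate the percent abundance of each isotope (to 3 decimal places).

Ev-168: 38.952%, Ev-169: 61.048%

Let x be the fractional abundance of Ev-168; then Ev-169 has abundance 1 − x.
167.96048·x + 168.93827·(1 − x) = 168.5574
(167.96048 − 168.93827)·x = 168.5574 − 168.93827
x = -0.38087 / -0.97779 = 0.38952 → 38.952% Ev-168, 61.048% Ev-169.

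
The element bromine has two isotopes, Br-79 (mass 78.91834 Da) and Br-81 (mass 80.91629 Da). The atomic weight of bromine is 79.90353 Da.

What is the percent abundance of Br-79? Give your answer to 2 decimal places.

With x = fraction of Br-79 (so Br-81 is 1 − x):
78.91834·x + 80.91629·(1 − x) = 79.90353
(78.91834 − 80.91629)·x = 79.90353 − 80.91629
x = -1.01276 / -1.99795 = 0.50690 → 50.69% Br-79, 49.31% Br-81.

50.69%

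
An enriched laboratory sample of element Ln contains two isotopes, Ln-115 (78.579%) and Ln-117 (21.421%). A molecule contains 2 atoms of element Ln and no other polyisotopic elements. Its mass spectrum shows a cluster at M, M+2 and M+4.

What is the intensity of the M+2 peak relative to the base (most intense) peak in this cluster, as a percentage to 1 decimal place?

54.5%

Binomial terms of (0.78579 + 0.21421)^2: M 0.6175, M+2 0.3366, M+4 0.0459 → M is the base peak.
P(M) = C(2,0) × 0.78579^2 × 0.21421^0 = 1 × 0.61746592 × 1.0000 = 0.617466 (base)
P(M+2) = C(2,1) × 0.78579^1 × 0.21421^1 = 2 × 0.78579 × 0.21421 = 0.336648
Relative intensity = 0.336648 / 0.617466 × 100 = 54.5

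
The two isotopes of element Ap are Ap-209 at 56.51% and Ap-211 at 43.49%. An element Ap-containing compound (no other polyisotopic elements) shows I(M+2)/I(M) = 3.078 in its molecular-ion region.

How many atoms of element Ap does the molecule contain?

4

With n Ap atoms, P(M+2)/P(M) = C(n,1)·p^(n−1)q / p^n = n·q/p = n · 0.4349/0.5651.
n = 3.078 × 0.5651/0.4349 = 4.00 ≈ 4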